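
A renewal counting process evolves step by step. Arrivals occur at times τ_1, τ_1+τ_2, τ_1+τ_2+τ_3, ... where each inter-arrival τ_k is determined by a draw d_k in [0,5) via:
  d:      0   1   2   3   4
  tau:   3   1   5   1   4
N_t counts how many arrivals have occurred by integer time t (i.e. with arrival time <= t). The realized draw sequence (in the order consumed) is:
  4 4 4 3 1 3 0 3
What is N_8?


draw d_1=4: τ_1=4, arrival time A_1=4
draw d_2=4: τ_2=4, arrival time A_2=8
draw d_3=4: τ_3=4, arrival time A_3=12
draw d_4=3: τ_4=1, arrival time A_4=13
draw d_5=1: τ_5=1, arrival time A_5=14
draw d_6=3: τ_6=1, arrival time A_6=15
draw d_7=0: τ_7=3, arrival time A_7=18
draw d_8=3: τ_8=1, arrival time A_8=19
N_t over t=0..8: 0:0 1:0 2:0 3:0 4:1 5:1 6:1 7:1 8:2

2


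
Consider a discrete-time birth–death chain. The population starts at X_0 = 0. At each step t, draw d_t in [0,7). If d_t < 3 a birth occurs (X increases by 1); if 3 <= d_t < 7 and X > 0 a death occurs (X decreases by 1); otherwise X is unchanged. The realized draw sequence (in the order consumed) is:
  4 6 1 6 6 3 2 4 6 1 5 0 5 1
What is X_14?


t=0: X=0, d=4 → hold, X_1=0
t=1: X=0, d=6 → hold, X_2=0
t=2: X=0, d=1 → birth, X_3=1
t=3: X=1, d=6 → death, X_4=0
t=4: X=0, d=6 → hold, X_5=0
t=5: X=0, d=3 → hold, X_6=0
t=6: X=0, d=2 → birth, X_7=1
t=7: X=1, d=4 → death, X_8=0
t=8: X=0, d=6 → hold, X_9=0
t=9: X=0, d=1 → birth, X_10=1
t=10: X=1, d=5 → death, X_11=0
t=11: X=0, d=0 → birth, X_12=1
t=12: X=1, d=5 → death, X_13=0
t=13: X=0, d=1 → birth, X_14=1

1


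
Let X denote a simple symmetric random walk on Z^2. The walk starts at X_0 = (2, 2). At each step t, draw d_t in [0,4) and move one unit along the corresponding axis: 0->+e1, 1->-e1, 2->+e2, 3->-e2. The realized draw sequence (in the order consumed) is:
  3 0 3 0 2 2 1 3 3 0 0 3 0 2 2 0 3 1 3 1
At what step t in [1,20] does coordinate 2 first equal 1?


1

t=0: X=(2, 2), d=3 → -e2, X_1=(2, 1)
t=1: X=(2, 1), d=0 → +e1, X_2=(3, 1)
t=2: X=(3, 1), d=3 → -e2, X_3=(3, 0)
t=3: X=(3, 0), d=0 → +e1, X_4=(4, 0)
t=4: X=(4, 0), d=2 → +e2, X_5=(4, 1)
t=5: X=(4, 1), d=2 → +e2, X_6=(4, 2)
t=6: X=(4, 2), d=1 → -e1, X_7=(3, 2)
t=7: X=(3, 2), d=3 → -e2, X_8=(3, 1)
t=8: X=(3, 1), d=3 → -e2, X_9=(3, 0)
t=9: X=(3, 0), d=0 → +e1, X_10=(4, 0)
t=10: X=(4, 0), d=0 → +e1, X_11=(5, 0)
t=11: X=(5, 0), d=3 → -e2, X_12=(5, -1)
t=12: X=(5, -1), d=0 → +e1, X_13=(6, -1)
t=13: X=(6, -1), d=2 → +e2, X_14=(6, 0)
t=14: X=(6, 0), d=2 → +e2, X_15=(6, 1)
t=15: X=(6, 1), d=0 → +e1, X_16=(7, 1)
t=16: X=(7, 1), d=3 → -e2, X_17=(7, 0)
t=17: X=(7, 0), d=1 → -e1, X_18=(6, 0)
t=18: X=(6, 0), d=3 → -e2, X_19=(6, -1)
t=19: X=(6, -1), d=1 → -e1, X_20=(5, -1)


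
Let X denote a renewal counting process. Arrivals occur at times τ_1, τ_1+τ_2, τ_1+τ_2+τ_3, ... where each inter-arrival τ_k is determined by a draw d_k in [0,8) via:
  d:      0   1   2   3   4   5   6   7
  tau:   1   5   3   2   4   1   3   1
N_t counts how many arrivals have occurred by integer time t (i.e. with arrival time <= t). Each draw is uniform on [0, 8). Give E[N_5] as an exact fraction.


Inter-arrival values over d=0..7: [1, 5, 3, 2, 4, 1, 3, 1]
Each d has probability 1/8, so the pmf of τ is: f(1) = 3/8, f(2) = 1/8, f(3) = 1/4, f(4) = 1/8, f(5) = 1/8
Renewal equation for m(n) = E[N_n]: condition on τ_1 = k (if k <= n, one arrival plus a fresh copy on the remaining n−k steps): m(n) = F(n) + Σ_{k<=n} f(k)·m(n−k), where F(n) = P(τ <= n) and m(0) = 0
m(1) = F(1) = 3/8
m(2) = F(2) + f(1)·m(1) = 1/2 + 3/8·3/8 = 41/64
m(3) = F(3) + f(1)·m(2) + f(2)·m(1) = 3/4 + 3/8·41/64 + 1/8·3/8 = 531/512
m(4) = F(4) + f(1)·m(3) + f(2)·m(2) + f(3)·m(1) = 7/8 + 3/8·531/512 + 1/8·41/64 + 1/4·3/8 = 5889/4096
m(5) = F(5) + f(1)·m(4) + f(2)·m(3) + f(3)·m(2) + f(4)·m(1) = 1 + 3/8·5889/4096 + 1/8·531/512 + 1/4·41/64 + 1/8·3/8 = 61467/32768
E[N_5] = m(5) = 61467/32768

61467/32768


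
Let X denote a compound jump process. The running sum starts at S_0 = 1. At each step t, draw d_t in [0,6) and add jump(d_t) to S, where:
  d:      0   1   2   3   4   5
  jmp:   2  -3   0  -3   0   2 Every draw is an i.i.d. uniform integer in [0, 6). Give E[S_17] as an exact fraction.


Outcome values over d=0..5: [2, -3, 0, -3, 0, 2]
Σy = -2, Σy² = 26, M = 6
μ = -2/6 = -1/3,  σ² = 26/6 − (-1/3)² = 38/9
E[S_17] = 1 + 17·(-1/3) = -14/3

-14/3


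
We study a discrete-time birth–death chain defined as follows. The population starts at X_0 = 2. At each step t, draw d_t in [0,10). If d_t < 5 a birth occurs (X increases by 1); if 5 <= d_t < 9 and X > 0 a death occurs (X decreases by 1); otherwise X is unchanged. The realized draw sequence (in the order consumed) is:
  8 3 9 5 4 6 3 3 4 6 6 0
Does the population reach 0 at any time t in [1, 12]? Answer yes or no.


t=0: X=2, d=8 → death, X_1=1
t=1: X=1, d=3 → birth, X_2=2
t=2: X=2, d=9 → hold, X_3=2
t=3: X=2, d=5 → death, X_4=1
t=4: X=1, d=4 → birth, X_5=2
t=5: X=2, d=6 → death, X_6=1
t=6: X=1, d=3 → birth, X_7=2
t=7: X=2, d=3 → birth, X_8=3
t=8: X=3, d=4 → birth, X_9=4
t=9: X=4, d=6 → death, X_10=3
t=10: X=3, d=6 → death, X_11=2
t=11: X=2, d=0 → birth, X_12=3

no


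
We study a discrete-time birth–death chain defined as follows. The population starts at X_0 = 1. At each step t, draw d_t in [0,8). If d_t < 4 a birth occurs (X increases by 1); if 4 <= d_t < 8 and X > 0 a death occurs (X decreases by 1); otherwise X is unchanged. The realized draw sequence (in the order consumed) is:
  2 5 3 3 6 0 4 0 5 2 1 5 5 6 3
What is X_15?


t=0: X=1, d=2 → birth, X_1=2
t=1: X=2, d=5 → death, X_2=1
t=2: X=1, d=3 → birth, X_3=2
t=3: X=2, d=3 → birth, X_4=3
t=4: X=3, d=6 → death, X_5=2
t=5: X=2, d=0 → birth, X_6=3
t=6: X=3, d=4 → death, X_7=2
t=7: X=2, d=0 → birth, X_8=3
t=8: X=3, d=5 → death, X_9=2
t=9: X=2, d=2 → birth, X_10=3
t=10: X=3, d=1 → birth, X_11=4
t=11: X=4, d=5 → death, X_12=3
t=12: X=3, d=5 → death, X_13=2
t=13: X=2, d=6 → death, X_14=1
t=14: X=1, d=3 → birth, X_15=2

2


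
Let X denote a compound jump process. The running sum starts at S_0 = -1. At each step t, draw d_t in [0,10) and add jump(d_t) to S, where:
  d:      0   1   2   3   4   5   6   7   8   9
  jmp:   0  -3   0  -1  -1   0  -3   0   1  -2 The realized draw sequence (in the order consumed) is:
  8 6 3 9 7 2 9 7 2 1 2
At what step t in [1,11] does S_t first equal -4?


3

t=0: S=-1, d=8, jump=1, S_1=0
t=1: S=0, d=6, jump=-3, S_2=-3
t=2: S=-3, d=3, jump=-1, S_3=-4
t=3: S=-4, d=9, jump=-2, S_4=-6
t=4: S=-6, d=7, jump=0, S_5=-6
t=5: S=-6, d=2, jump=0, S_6=-6
t=6: S=-6, d=9, jump=-2, S_7=-8
t=7: S=-8, d=7, jump=0, S_8=-8
t=8: S=-8, d=2, jump=0, S_9=-8
t=9: S=-8, d=1, jump=-3, S_10=-11
t=10: S=-11, d=2, jump=0, S_11=-11


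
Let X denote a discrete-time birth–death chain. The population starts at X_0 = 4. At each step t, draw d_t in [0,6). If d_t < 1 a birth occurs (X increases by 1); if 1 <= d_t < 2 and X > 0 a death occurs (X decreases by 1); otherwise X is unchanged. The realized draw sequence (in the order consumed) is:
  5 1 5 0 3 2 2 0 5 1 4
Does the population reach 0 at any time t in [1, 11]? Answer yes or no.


t=0: X=4, d=5 → hold, X_1=4
t=1: X=4, d=1 → death, X_2=3
t=2: X=3, d=5 → hold, X_3=3
t=3: X=3, d=0 → birth, X_4=4
t=4: X=4, d=3 → hold, X_5=4
t=5: X=4, d=2 → hold, X_6=4
t=6: X=4, d=2 → hold, X_7=4
t=7: X=4, d=0 → birth, X_8=5
t=8: X=5, d=5 → hold, X_9=5
t=9: X=5, d=1 → death, X_10=4
t=10: X=4, d=4 → hold, X_11=4

no


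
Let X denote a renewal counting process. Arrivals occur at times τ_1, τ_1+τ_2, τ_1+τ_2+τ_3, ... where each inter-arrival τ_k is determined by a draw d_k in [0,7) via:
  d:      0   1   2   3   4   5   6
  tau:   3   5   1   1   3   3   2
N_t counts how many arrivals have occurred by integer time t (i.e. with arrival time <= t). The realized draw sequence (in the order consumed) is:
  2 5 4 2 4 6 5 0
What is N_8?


draw d_1=2: τ_1=1, arrival time A_1=1
draw d_2=5: τ_2=3, arrival time A_2=4
draw d_3=4: τ_3=3, arrival time A_3=7
draw d_4=2: τ_4=1, arrival time A_4=8
draw d_5=4: τ_5=3, arrival time A_5=11
draw d_6=6: τ_6=2, arrival time A_6=13
draw d_7=5: τ_7=3, arrival time A_7=16
draw d_8=0: τ_8=3, arrival time A_8=19
N_t over t=0..8: 0:0 1:1 2:1 3:1 4:2 5:2 6:2 7:3 8:4

4


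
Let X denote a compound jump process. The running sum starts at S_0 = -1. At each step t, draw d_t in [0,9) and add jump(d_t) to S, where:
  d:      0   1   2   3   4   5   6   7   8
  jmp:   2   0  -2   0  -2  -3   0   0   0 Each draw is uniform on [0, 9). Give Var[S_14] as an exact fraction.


2296/81

Outcome values over d=0..8: [2, 0, -2, 0, -2, -3, 0, 0, 0]
Σy = -5, Σy² = 21, M = 9
μ = -5/9 = -5/9,  σ² = 21/9 − (-5/9)² = 164/81
Independent increments: Var[S_14] = 14·σ² = 14·(164/81) = 2296/81


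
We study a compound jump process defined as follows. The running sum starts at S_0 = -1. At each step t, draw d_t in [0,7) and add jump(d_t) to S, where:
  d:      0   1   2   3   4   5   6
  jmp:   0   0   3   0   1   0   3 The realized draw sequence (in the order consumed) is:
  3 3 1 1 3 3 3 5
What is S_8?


-1

t=0: S=-1, d=3, jump=0, S_1=-1
t=1: S=-1, d=3, jump=0, S_2=-1
t=2: S=-1, d=1, jump=0, S_3=-1
t=3: S=-1, d=1, jump=0, S_4=-1
t=4: S=-1, d=3, jump=0, S_5=-1
t=5: S=-1, d=3, jump=0, S_6=-1
t=6: S=-1, d=3, jump=0, S_7=-1
t=7: S=-1, d=5, jump=0, S_8=-1


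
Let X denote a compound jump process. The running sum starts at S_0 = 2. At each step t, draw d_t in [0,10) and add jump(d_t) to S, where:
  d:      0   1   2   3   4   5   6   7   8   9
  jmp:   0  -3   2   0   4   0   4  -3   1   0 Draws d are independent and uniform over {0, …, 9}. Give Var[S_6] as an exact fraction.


63/2

Outcome values over d=0..9: [0, -3, 2, 0, 4, 0, 4, -3, 1, 0]
Σy = 5, Σy² = 55, M = 10
μ = 5/10 = 1/2,  σ² = 55/10 − (1/2)² = 21/4
Independent increments: Var[S_6] = 6·σ² = 6·(21/4) = 63/2


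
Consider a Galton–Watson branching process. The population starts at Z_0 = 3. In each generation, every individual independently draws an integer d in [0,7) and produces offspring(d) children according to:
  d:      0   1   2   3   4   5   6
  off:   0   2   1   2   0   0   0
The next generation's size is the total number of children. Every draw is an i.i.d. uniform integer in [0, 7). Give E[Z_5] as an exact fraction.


9375/16807

Outcome values over d=0..6: [0, 2, 1, 2, 0, 0, 0]
Σy = 5, Σy² = 9, M = 7
μ = 5/7 = 5/7,  σ² = 9/7 − (5/7)² = 38/49
E[Z_0] = 3
E[Z_1] = 5/7·E[Z_0] = 15/7
E[Z_2] = 5/7·E[Z_1] = 75/49
E[Z_3] = 5/7·E[Z_2] = 375/343
E[Z_4] = 5/7·E[Z_3] = 1875/2401
E[Z_5] = 5/7·E[Z_4] = 9375/16807


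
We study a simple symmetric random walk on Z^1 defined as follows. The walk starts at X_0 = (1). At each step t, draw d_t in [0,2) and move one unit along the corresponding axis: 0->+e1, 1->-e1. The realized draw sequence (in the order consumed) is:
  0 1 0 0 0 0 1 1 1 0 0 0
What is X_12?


t=0: X=(1), d=0 → +e1, X_1=(2)
t=1: X=(2), d=1 → -e1, X_2=(1)
t=2: X=(1), d=0 → +e1, X_3=(2)
t=3: X=(2), d=0 → +e1, X_4=(3)
t=4: X=(3), d=0 → +e1, X_5=(4)
t=5: X=(4), d=0 → +e1, X_6=(5)
t=6: X=(5), d=1 → -e1, X_7=(4)
t=7: X=(4), d=1 → -e1, X_8=(3)
t=8: X=(3), d=1 → -e1, X_9=(2)
t=9: X=(2), d=0 → +e1, X_10=(3)
t=10: X=(3), d=0 → +e1, X_11=(4)
t=11: X=(4), d=0 → +e1, X_12=(5)

(5)


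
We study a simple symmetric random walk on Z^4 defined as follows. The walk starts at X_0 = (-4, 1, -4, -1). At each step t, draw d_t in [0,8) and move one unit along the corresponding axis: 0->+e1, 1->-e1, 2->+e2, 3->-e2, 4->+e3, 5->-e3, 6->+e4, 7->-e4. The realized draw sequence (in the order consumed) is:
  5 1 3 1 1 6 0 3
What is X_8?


(-6, -1, -5, 0)

t=0: X=(-4, 1, -4, -1), d=5 → -e3, X_1=(-4, 1, -5, -1)
t=1: X=(-4, 1, -5, -1), d=1 → -e1, X_2=(-5, 1, -5, -1)
t=2: X=(-5, 1, -5, -1), d=3 → -e2, X_3=(-5, 0, -5, -1)
t=3: X=(-5, 0, -5, -1), d=1 → -e1, X_4=(-6, 0, -5, -1)
t=4: X=(-6, 0, -5, -1), d=1 → -e1, X_5=(-7, 0, -5, -1)
t=5: X=(-7, 0, -5, -1), d=6 → +e4, X_6=(-7, 0, -5, 0)
t=6: X=(-7, 0, -5, 0), d=0 → +e1, X_7=(-6, 0, -5, 0)
t=7: X=(-6, 0, -5, 0), d=3 → -e2, X_8=(-6, -1, -5, 0)


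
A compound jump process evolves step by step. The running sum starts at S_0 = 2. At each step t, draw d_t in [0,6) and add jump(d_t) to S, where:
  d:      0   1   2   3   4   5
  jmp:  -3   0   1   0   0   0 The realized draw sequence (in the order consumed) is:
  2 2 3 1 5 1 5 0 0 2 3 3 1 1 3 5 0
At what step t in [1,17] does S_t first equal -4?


t=0: S=2, d=2, jump=1, S_1=3
t=1: S=3, d=2, jump=1, S_2=4
t=2: S=4, d=3, jump=0, S_3=4
t=3: S=4, d=1, jump=0, S_4=4
t=4: S=4, d=5, jump=0, S_5=4
t=5: S=4, d=1, jump=0, S_6=4
t=6: S=4, d=5, jump=0, S_7=4
t=7: S=4, d=0, jump=-3, S_8=1
t=8: S=1, d=0, jump=-3, S_9=-2
t=9: S=-2, d=2, jump=1, S_10=-1
t=10: S=-1, d=3, jump=0, S_11=-1
t=11: S=-1, d=3, jump=0, S_12=-1
t=12: S=-1, d=1, jump=0, S_13=-1
t=13: S=-1, d=1, jump=0, S_14=-1
t=14: S=-1, d=3, jump=0, S_15=-1
t=15: S=-1, d=5, jump=0, S_16=-1
t=16: S=-1, d=0, jump=-3, S_17=-4

17


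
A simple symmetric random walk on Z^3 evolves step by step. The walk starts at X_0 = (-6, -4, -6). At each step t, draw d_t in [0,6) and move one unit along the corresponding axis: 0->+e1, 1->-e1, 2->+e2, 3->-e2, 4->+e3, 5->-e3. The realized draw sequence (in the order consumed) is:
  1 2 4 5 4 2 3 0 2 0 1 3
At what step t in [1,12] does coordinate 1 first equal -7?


t=0: X=(-6, -4, -6), d=1 → -e1, X_1=(-7, -4, -6)
t=1: X=(-7, -4, -6), d=2 → +e2, X_2=(-7, -3, -6)
t=2: X=(-7, -3, -6), d=4 → +e3, X_3=(-7, -3, -5)
t=3: X=(-7, -3, -5), d=5 → -e3, X_4=(-7, -3, -6)
t=4: X=(-7, -3, -6), d=4 → +e3, X_5=(-7, -3, -5)
t=5: X=(-7, -3, -5), d=2 → +e2, X_6=(-7, -2, -5)
t=6: X=(-7, -2, -5), d=3 → -e2, X_7=(-7, -3, -5)
t=7: X=(-7, -3, -5), d=0 → +e1, X_8=(-6, -3, -5)
t=8: X=(-6, -3, -5), d=2 → +e2, X_9=(-6, -2, -5)
t=9: X=(-6, -2, -5), d=0 → +e1, X_10=(-5, -2, -5)
t=10: X=(-5, -2, -5), d=1 → -e1, X_11=(-6, -2, -5)
t=11: X=(-6, -2, -5), d=3 → -e2, X_12=(-6, -3, -5)

1


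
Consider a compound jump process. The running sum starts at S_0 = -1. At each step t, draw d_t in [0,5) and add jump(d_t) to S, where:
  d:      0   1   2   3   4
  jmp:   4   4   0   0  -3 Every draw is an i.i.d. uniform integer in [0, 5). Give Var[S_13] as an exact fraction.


468/5

Outcome values over d=0..4: [4, 4, 0, 0, -3]
Σy = 5, Σy² = 41, M = 5
μ = 5/5 = 1,  σ² = 41/5 − (1)² = 36/5
Independent increments: Var[S_13] = 13·σ² = 13·(36/5) = 468/5


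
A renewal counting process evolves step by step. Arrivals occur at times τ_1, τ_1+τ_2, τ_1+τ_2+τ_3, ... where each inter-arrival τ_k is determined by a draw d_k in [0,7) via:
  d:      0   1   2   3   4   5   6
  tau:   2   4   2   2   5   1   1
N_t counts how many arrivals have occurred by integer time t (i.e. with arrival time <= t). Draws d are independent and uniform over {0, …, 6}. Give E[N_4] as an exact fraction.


Inter-arrival values over d=0..6: [2, 4, 2, 2, 5, 1, 1]
Each d has probability 1/7, so the pmf of τ is: f(1) = 2/7, f(2) = 3/7, f(4) = 1/7, f(5) = 1/7
Renewal equation for m(n) = E[N_n]: condition on τ_1 = k (if k <= n, one arrival plus a fresh copy on the remaining n−k steps): m(n) = F(n) + Σ_{k<=n} f(k)·m(n−k), where F(n) = P(τ <= n) and m(0) = 0
m(1) = F(1) = 2/7
m(2) = F(2) + f(1)·m(1) = 5/7 + 2/7·2/7 = 39/49
m(3) = F(3) + f(1)·m(2) + f(2)·m(1) = 5/7 + 2/7·39/49 + 3/7·2/7 = 365/343
m(4) = F(4) + f(1)·m(3) + f(2)·m(2) = 6/7 + 2/7·365/343 + 3/7·39/49 = 3607/2401
E[N_4] = m(4) = 3607/2401

3607/2401


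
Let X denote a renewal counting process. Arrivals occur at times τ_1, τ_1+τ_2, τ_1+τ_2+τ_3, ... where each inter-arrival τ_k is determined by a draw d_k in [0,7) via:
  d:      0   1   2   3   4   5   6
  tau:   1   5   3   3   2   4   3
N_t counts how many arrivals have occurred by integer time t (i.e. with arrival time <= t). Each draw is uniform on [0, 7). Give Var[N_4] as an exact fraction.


2182746/5764801

Inter-arrival values over d=0..6: [1, 5, 3, 3, 2, 4, 3]
Each d has probability 1/7, so the pmf of τ is: f(1) = 1/7, f(2) = 1/7, f(3) = 3/7, f(4) = 1/7, f(5) = 1/7
Let p_n(j) = P(N_n = j), with p_0 = [1]. Condition on τ_1: p_n(0) = P(τ > n), and for j >= 1, p_n(j) = Σ_{k<=n} f(k)·p_{n−k}(j−1)
p_1 = [6/7, 1/7]  (j = 0..1)
p_2 = [5/7, 13/49, 1/49]  (j = 0..2)
p_3 = [2/7, 32/49, 20/343, 1/343]  (j = 0..3)
p_4 = [1/7, 32/49, 66/343, 27/2401, 1/2401]  (j = 0..4)
E[N_4] = Σ j·p_4(j) = 2577/2401;  E[N_4²] = Σ j²·p_4(j) = 75/49
Var[N_4] = 75/49 − (2577/2401)² = 2182746/5764801


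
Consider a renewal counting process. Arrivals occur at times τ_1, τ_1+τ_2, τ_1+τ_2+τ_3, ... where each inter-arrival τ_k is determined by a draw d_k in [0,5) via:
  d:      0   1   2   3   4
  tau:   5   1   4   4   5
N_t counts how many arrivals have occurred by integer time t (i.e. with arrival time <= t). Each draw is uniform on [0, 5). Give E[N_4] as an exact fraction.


406/625

Inter-arrival values over d=0..4: [5, 1, 4, 4, 5]
Each d has probability 1/5, so the pmf of τ is: f(1) = 1/5, f(4) = 2/5, f(5) = 2/5
Renewal equation for m(n) = E[N_n]: condition on τ_1 = k (if k <= n, one arrival plus a fresh copy on the remaining n−k steps): m(n) = F(n) + Σ_{k<=n} f(k)·m(n−k), where F(n) = P(τ <= n) and m(0) = 0
m(1) = F(1) = 1/5
m(2) = F(2) + f(1)·m(1) = 1/5 + 1/5·1/5 = 6/25
m(3) = F(3) + f(1)·m(2) = 1/5 + 1/5·6/25 = 31/125
m(4) = F(4) + f(1)·m(3) = 3/5 + 1/5·31/125 = 406/625
E[N_4] = m(4) = 406/625


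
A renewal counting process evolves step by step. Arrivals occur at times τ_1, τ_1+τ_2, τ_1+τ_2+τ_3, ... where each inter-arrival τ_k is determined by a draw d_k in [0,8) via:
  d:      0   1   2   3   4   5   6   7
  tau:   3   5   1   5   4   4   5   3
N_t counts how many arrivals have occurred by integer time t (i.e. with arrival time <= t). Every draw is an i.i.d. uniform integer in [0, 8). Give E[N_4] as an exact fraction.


Inter-arrival values over d=0..7: [3, 5, 1, 5, 4, 4, 5, 3]
Each d has probability 1/8, so the pmf of τ is: f(1) = 1/8, f(3) = 1/4, f(4) = 1/4, f(5) = 3/8
Renewal equation for m(n) = E[N_n]: condition on τ_1 = k (if k <= n, one arrival plus a fresh copy on the remaining n−k steps): m(n) = F(n) + Σ_{k<=n} f(k)·m(n−k), where F(n) = P(τ <= n) and m(0) = 0
m(1) = F(1) = 1/8
m(2) = F(2) + f(1)·m(1) = 1/8 + 1/8·1/8 = 9/64
m(3) = F(3) + f(1)·m(2) = 3/8 + 1/8·9/64 = 201/512
m(4) = F(4) + f(1)·m(3) + f(3)·m(1) = 5/8 + 1/8·201/512 + 1/4·1/8 = 2889/4096
E[N_4] = m(4) = 2889/4096

2889/4096


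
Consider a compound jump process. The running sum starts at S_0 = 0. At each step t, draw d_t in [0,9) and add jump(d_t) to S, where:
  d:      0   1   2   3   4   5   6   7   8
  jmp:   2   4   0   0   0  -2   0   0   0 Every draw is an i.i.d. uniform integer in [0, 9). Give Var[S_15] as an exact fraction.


1000/27

Outcome values over d=0..8: [2, 4, 0, 0, 0, -2, 0, 0, 0]
Σy = 4, Σy² = 24, M = 9
μ = 4/9 = 4/9,  σ² = 24/9 − (4/9)² = 200/81
Independent increments: Var[S_15] = 15·σ² = 15·(200/81) = 1000/27


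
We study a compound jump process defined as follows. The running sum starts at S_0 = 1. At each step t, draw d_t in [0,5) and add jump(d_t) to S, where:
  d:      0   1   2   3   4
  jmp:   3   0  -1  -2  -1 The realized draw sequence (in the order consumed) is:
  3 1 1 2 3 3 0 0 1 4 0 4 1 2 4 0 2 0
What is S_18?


4

t=0: S=1, d=3, jump=-2, S_1=-1
t=1: S=-1, d=1, jump=0, S_2=-1
t=2: S=-1, d=1, jump=0, S_3=-1
t=3: S=-1, d=2, jump=-1, S_4=-2
t=4: S=-2, d=3, jump=-2, S_5=-4
t=5: S=-4, d=3, jump=-2, S_6=-6
t=6: S=-6, d=0, jump=3, S_7=-3
t=7: S=-3, d=0, jump=3, S_8=0
t=8: S=0, d=1, jump=0, S_9=0
t=9: S=0, d=4, jump=-1, S_10=-1
t=10: S=-1, d=0, jump=3, S_11=2
t=11: S=2, d=4, jump=-1, S_12=1
t=12: S=1, d=1, jump=0, S_13=1
t=13: S=1, d=2, jump=-1, S_14=0
t=14: S=0, d=4, jump=-1, S_15=-1
t=15: S=-1, d=0, jump=3, S_16=2
t=16: S=2, d=2, jump=-1, S_17=1
t=17: S=1, d=0, jump=3, S_18=4


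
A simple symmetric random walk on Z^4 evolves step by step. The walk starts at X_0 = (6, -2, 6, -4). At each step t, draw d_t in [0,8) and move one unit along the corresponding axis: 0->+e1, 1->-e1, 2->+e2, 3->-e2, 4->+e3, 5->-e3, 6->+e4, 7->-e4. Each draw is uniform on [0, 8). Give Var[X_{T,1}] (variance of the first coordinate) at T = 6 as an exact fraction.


Outcome values over d=0..7: [1, -1, 0, 0, 0, 0, 0, 0]
Σy = 0, Σy² = 2, M = 8
μ = 0/8 = 0,  σ² = 2/8 − (0)² = 1/4
Independent increments: Var[X_6] = 6·σ² = 6·(1/4) = 3/2

3/2


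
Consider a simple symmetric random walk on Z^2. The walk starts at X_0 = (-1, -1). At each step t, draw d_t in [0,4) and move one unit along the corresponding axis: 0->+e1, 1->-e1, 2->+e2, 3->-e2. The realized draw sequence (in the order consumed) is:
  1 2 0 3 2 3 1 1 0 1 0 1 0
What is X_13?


t=0: X=(-1, -1), d=1 → -e1, X_1=(-2, -1)
t=1: X=(-2, -1), d=2 → +e2, X_2=(-2, 0)
t=2: X=(-2, 0), d=0 → +e1, X_3=(-1, 0)
t=3: X=(-1, 0), d=3 → -e2, X_4=(-1, -1)
t=4: X=(-1, -1), d=2 → +e2, X_5=(-1, 0)
t=5: X=(-1, 0), d=3 → -e2, X_6=(-1, -1)
t=6: X=(-1, -1), d=1 → -e1, X_7=(-2, -1)
t=7: X=(-2, -1), d=1 → -e1, X_8=(-3, -1)
t=8: X=(-3, -1), d=0 → +e1, X_9=(-2, -1)
t=9: X=(-2, -1), d=1 → -e1, X_10=(-3, -1)
t=10: X=(-3, -1), d=0 → +e1, X_11=(-2, -1)
t=11: X=(-2, -1), d=1 → -e1, X_12=(-3, -1)
t=12: X=(-3, -1), d=0 → +e1, X_13=(-2, -1)

(-2, -1)


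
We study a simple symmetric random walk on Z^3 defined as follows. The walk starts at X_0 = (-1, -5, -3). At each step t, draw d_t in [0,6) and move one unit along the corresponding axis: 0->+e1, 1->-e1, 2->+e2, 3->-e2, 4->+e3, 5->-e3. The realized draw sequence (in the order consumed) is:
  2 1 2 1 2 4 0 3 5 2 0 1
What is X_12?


t=0: X=(-1, -5, -3), d=2 → +e2, X_1=(-1, -4, -3)
t=1: X=(-1, -4, -3), d=1 → -e1, X_2=(-2, -4, -3)
t=2: X=(-2, -4, -3), d=2 → +e2, X_3=(-2, -3, -3)
t=3: X=(-2, -3, -3), d=1 → -e1, X_4=(-3, -3, -3)
t=4: X=(-3, -3, -3), d=2 → +e2, X_5=(-3, -2, -3)
t=5: X=(-3, -2, -3), d=4 → +e3, X_6=(-3, -2, -2)
t=6: X=(-3, -2, -2), d=0 → +e1, X_7=(-2, -2, -2)
t=7: X=(-2, -2, -2), d=3 → -e2, X_8=(-2, -3, -2)
t=8: X=(-2, -3, -2), d=5 → -e3, X_9=(-2, -3, -3)
t=9: X=(-2, -3, -3), d=2 → +e2, X_10=(-2, -2, -3)
t=10: X=(-2, -2, -3), d=0 → +e1, X_11=(-1, -2, -3)
t=11: X=(-1, -2, -3), d=1 → -e1, X_12=(-2, -2, -3)

(-2, -2, -3)


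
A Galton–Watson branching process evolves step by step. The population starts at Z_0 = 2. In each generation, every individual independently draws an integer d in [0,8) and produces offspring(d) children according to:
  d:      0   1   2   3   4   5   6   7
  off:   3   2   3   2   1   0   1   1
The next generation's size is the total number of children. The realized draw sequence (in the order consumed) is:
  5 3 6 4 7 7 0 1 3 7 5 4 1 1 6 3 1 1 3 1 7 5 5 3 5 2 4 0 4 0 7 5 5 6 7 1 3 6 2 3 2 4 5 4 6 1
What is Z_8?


gen 0: Z_0=2, draws=[5, 3], offspring=[0, 2], Z_1=2
gen 1: Z_1=2, draws=[6, 4], offspring=[1, 1], Z_2=2
gen 2: Z_2=2, draws=[7, 7], offspring=[1, 1], Z_3=2
gen 3: Z_3=2, draws=[0, 1], offspring=[3, 2], Z_4=5
gen 4: Z_4=5, draws=[3, 7, 5, 4, 1], offspring=[2, 1, 0, 1, 2], Z_5=6
gen 5: Z_5=6, draws=[1, 6, 3, 1, 1, 3], offspring=[2, 1, 2, 2, 2, 2], Z_6=11
gen 6: Z_6=11, draws=[1, 7, 5, 5, 3, 5, 2, 4, 0, 4, 0], offspring=[2, 1, 0, 0, 2, 0, 3, 1, 3, 1, 3], Z_7=16
gen 7: Z_7=16, draws=[7, 5, 5, 6, 7, 1, 3, 6, 2, 3, 2, 4, 5, 4, 6, 1], offspring=[1, 0, 0, 1, 1, 2, 2, 1, 3, 2, 3, 1, 0, 1, 1, 2], Z_8=21

21


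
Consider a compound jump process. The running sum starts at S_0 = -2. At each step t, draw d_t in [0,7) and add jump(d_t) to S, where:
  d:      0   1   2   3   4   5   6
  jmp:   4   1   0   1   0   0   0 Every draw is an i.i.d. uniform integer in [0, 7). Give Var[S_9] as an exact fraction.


Outcome values over d=0..6: [4, 1, 0, 1, 0, 0, 0]
Σy = 6, Σy² = 18, M = 7
μ = 6/7 = 6/7,  σ² = 18/7 − (6/7)² = 90/49
Independent increments: Var[S_9] = 9·σ² = 9·(90/49) = 810/49

810/49


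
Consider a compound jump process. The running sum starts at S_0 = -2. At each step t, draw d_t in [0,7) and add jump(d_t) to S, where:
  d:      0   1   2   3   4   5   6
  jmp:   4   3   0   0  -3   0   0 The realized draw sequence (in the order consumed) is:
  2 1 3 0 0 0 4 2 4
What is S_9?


7

t=0: S=-2, d=2, jump=0, S_1=-2
t=1: S=-2, d=1, jump=3, S_2=1
t=2: S=1, d=3, jump=0, S_3=1
t=3: S=1, d=0, jump=4, S_4=5
t=4: S=5, d=0, jump=4, S_5=9
t=5: S=9, d=0, jump=4, S_6=13
t=6: S=13, d=4, jump=-3, S_7=10
t=7: S=10, d=2, jump=0, S_8=10
t=8: S=10, d=4, jump=-3, S_9=7


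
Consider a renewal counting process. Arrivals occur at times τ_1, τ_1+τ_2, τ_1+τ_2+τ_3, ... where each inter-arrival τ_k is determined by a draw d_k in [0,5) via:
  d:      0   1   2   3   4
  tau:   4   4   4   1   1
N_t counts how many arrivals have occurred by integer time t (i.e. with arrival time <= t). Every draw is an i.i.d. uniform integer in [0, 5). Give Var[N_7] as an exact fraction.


Inter-arrival values over d=0..4: [4, 4, 4, 1, 1]
Each d has probability 1/5, so the pmf of τ is: f(1) = 2/5, f(4) = 3/5
Let p_n(j) = P(N_n = j), with p_0 = [1]. Condition on τ_1: p_n(0) = P(τ > n), and for j >= 1, p_n(j) = Σ_{k<=n} f(k)·p_{n−k}(j−1)
p_1 = [3/5, 2/5]  (j = 0..1)
p_2 = [3/5, 6/25, 4/25]  (j = 0..2)
p_3 = [3/5, 6/25, 12/125, 8/125]  (j = 0..3)
p_4 = [0, 21/25, 12/125, 24/625, 16/625]  (j = 0..4)
p_5 = [0, 9/25, 72/125, 24/625, 48/3125, 32/3125]  (j = 0..5)
p_6 = [0, 9/25, 36/125, 204/625, 48/3125, 96/15625, 64/15625]  (j = 0..6)
p_7 = [0, 9/25, 36/125, 108/625, 528/3125, 96/15625, 192/78125, 128/78125]  (j = 0..7)
E[N_7] = Σ j·p_7(j) = 170873/78125;  E[N_7²] = Σ j²·p_7(j) = 476009/78125
Var[N_7] = 476009/78125 − (170873/78125)² = 7990620996/6103515625

7990620996/6103515625


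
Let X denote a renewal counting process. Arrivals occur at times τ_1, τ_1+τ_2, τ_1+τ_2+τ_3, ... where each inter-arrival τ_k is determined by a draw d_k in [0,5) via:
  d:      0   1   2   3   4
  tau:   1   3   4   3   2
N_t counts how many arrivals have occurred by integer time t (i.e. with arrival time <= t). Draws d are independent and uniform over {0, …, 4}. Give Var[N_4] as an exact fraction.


Inter-arrival values over d=0..4: [1, 3, 4, 3, 2]
Each d has probability 1/5, so the pmf of τ is: f(1) = 1/5, f(2) = 1/5, f(3) = 2/5, f(4) = 1/5
Let p_n(j) = P(N_n = j), with p_0 = [1]. Condition on τ_1: p_n(0) = P(τ > n), and for j >= 1, p_n(j) = Σ_{k<=n} f(k)·p_{n−k}(j−1)
p_1 = [4/5, 1/5]  (j = 0..1)
p_2 = [3/5, 9/25, 1/25]  (j = 0..2)
p_3 = [1/5, 17/25, 14/125, 1/125]  (j = 0..3)
p_4 = [0, 17/25, 36/125, 19/625, 1/625]  (j = 0..4)
E[N_4] = Σ j·p_4(j) = 846/625;  E[N_4²] = Σ j²·p_4(j) = 1332/625
Var[N_4] = 1332/625 − (846/625)² = 116784/390625

116784/390625


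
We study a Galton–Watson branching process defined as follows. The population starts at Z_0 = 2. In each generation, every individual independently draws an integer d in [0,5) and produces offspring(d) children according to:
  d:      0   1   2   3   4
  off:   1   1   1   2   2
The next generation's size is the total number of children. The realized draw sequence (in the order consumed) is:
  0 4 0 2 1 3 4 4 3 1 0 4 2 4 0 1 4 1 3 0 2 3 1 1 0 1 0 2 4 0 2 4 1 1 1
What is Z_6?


gen 0: Z_0=2, draws=[0, 4], offspring=[1, 2], Z_1=3
gen 1: Z_1=3, draws=[0, 2, 1], offspring=[1, 1, 1], Z_2=3
gen 2: Z_2=3, draws=[3, 4, 4], offspring=[2, 2, 2], Z_3=6
gen 3: Z_3=6, draws=[3, 1, 0, 4, 2, 4], offspring=[2, 1, 1, 2, 1, 2], Z_4=9
gen 4: Z_4=9, draws=[0, 1, 4, 1, 3, 0, 2, 3, 1], offspring=[1, 1, 2, 1, 2, 1, 1, 2, 1], Z_5=12
gen 5: Z_5=12, draws=[1, 0, 1, 0, 2, 4, 0, 2, 4, 1, 1, 1], offspring=[1, 1, 1, 1, 1, 2, 1, 1, 2, 1, 1, 1], Z_6=14

14


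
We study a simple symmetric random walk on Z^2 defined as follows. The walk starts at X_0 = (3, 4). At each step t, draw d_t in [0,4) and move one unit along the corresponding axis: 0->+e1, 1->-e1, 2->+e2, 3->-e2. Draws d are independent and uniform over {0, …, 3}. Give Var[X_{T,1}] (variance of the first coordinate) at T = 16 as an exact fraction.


8

Outcome values over d=0..3: [1, -1, 0, 0]
Σy = 0, Σy² = 2, M = 4
μ = 0/4 = 0,  σ² = 2/4 − (0)² = 1/2
Independent increments: Var[X_16] = 16·σ² = 16·(1/2) = 8


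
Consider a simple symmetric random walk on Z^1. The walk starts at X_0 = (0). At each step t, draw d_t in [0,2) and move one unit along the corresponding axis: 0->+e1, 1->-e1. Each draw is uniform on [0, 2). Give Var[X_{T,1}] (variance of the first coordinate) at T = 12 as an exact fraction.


12

Outcome values over d=0..1: [1, -1]
Σy = 0, Σy² = 2, M = 2
μ = 0/2 = 0,  σ² = 2/2 − (0)² = 1
Independent increments: Var[X_12] = 12·σ² = 12·(1) = 12


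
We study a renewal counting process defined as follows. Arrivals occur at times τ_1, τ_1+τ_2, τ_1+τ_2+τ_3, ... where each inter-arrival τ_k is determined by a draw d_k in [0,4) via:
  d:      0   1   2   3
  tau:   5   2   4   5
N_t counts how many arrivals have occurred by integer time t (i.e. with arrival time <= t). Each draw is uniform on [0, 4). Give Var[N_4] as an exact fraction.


Inter-arrival values over d=0..3: [5, 2, 4, 5]
Each d has probability 1/4, so the pmf of τ is: f(2) = 1/4, f(4) = 1/4, f(5) = 1/2
Let p_n(j) = P(N_n = j), with p_0 = [1]. Condition on τ_1: p_n(0) = P(τ > n), and for j >= 1, p_n(j) = Σ_{k<=n} f(k)·p_{n−k}(j−1)
p_1 = [1]  (j = 0)
p_2 = [3/4, 1/4]  (j = 0..1)
p_3 = [3/4, 1/4]  (j = 0..1)
p_4 = [1/2, 7/16, 1/16]  (j = 0..2)
E[N_4] = Σ j·p_4(j) = 9/16;  E[N_4²] = Σ j²·p_4(j) = 11/16
Var[N_4] = 11/16 − (9/16)² = 95/256

95/256


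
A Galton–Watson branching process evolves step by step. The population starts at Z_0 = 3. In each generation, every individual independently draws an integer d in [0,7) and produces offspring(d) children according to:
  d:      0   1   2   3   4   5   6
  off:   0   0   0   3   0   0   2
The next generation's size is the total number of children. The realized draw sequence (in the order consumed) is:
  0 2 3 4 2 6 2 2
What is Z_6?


0

gen 0: Z_0=3, draws=[0, 2, 3], offspring=[0, 0, 3], Z_1=3
gen 1: Z_1=3, draws=[4, 2, 6], offspring=[0, 0, 2], Z_2=2
gen 2: Z_2=2, draws=[2, 2], offspring=[0, 0], Z_3=0
gen 3: Z_3=0, draws=[], offspring=[], Z_4=0
gen 4: Z_4=0, draws=[], offspring=[], Z_5=0
gen 5: Z_5=0, draws=[], offspring=[], Z_6=0


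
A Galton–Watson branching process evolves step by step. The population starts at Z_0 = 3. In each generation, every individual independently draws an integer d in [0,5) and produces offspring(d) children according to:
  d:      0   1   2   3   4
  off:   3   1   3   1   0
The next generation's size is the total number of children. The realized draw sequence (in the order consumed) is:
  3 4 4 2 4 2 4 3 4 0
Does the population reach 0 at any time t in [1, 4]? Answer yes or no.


gen 0: Z_0=3, draws=[3, 4, 4], offspring=[1, 0, 0], Z_1=1
gen 1: Z_1=1, draws=[2], offspring=[3], Z_2=3
gen 2: Z_2=3, draws=[4, 2, 4], offspring=[0, 3, 0], Z_3=3
gen 3: Z_3=3, draws=[3, 4, 0], offspring=[1, 0, 3], Z_4=4

no


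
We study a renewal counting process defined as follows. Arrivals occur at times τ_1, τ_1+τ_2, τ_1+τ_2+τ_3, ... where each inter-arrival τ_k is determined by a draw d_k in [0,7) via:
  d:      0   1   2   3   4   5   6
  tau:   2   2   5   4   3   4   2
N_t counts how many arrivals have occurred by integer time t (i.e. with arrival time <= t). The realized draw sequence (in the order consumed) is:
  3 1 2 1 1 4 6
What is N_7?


2

draw d_1=3: τ_1=4, arrival time A_1=4
draw d_2=1: τ_2=2, arrival time A_2=6
draw d_3=2: τ_3=5, arrival time A_3=11
draw d_4=1: τ_4=2, arrival time A_4=13
draw d_5=1: τ_5=2, arrival time A_5=15
draw d_6=4: τ_6=3, arrival time A_6=18
draw d_7=6: τ_7=2, arrival time A_7=20
N_t over t=0..7: 0:0 1:0 2:0 3:0 4:1 5:1 6:2 7:2


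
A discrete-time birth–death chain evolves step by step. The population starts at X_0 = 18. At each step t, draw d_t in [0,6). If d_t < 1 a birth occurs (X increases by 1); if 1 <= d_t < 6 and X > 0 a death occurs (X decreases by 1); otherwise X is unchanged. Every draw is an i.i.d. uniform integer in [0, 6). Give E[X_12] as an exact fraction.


10

X can drop by at most 1 per step and X_0 = 18 > T = 12, so X_t >= 18 − t >= 6 > 0 for every t <= 12: the floor at 0 (the 'and X > 0' condition) never binds. Hence X_12 = X_0 + Σ_{t<12} Y_t with i.i.d. increments Y_t = y(d_t) ∈ {+1, −1, 0}.
Outcome values over d=0..5: [1, -1, -1, -1, -1, -1]
Σy = -4, Σy² = 6, M = 6
μ = -4/6 = -2/3,  σ² = 6/6 − (-2/3)² = 5/9
E[X_12] = 18 + 12·(-2/3) = 10


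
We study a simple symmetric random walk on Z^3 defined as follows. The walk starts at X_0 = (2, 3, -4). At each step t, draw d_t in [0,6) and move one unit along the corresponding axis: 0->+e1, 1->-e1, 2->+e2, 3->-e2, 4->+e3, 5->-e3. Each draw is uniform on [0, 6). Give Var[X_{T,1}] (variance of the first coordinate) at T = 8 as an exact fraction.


8/3

Outcome values over d=0..5: [1, -1, 0, 0, 0, 0]
Σy = 0, Σy² = 2, M = 6
μ = 0/6 = 0,  σ² = 2/6 − (0)² = 1/3
Independent increments: Var[X_8] = 8·σ² = 8·(1/3) = 8/3


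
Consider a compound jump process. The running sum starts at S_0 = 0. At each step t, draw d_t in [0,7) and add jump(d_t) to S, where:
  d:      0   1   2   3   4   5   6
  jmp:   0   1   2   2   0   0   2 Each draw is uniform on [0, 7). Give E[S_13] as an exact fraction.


Outcome values over d=0..6: [0, 1, 2, 2, 0, 0, 2]
Σy = 7, Σy² = 13, M = 7
μ = 7/7 = 1,  σ² = 13/7 − (1)² = 6/7
E[S_13] = 0 + 13·(1) = 13

13


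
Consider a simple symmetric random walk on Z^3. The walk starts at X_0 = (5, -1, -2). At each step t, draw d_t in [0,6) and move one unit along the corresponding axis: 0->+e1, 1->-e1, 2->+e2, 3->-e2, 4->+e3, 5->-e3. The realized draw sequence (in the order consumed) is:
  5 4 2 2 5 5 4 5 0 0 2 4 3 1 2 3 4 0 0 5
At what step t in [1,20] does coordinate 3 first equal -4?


6

t=0: X=(5, -1, -2), d=5 → -e3, X_1=(5, -1, -3)
t=1: X=(5, -1, -3), d=4 → +e3, X_2=(5, -1, -2)
t=2: X=(5, -1, -2), d=2 → +e2, X_3=(5, 0, -2)
t=3: X=(5, 0, -2), d=2 → +e2, X_4=(5, 1, -2)
t=4: X=(5, 1, -2), d=5 → -e3, X_5=(5, 1, -3)
t=5: X=(5, 1, -3), d=5 → -e3, X_6=(5, 1, -4)
t=6: X=(5, 1, -4), d=4 → +e3, X_7=(5, 1, -3)
t=7: X=(5, 1, -3), d=5 → -e3, X_8=(5, 1, -4)
t=8: X=(5, 1, -4), d=0 → +e1, X_9=(6, 1, -4)
t=9: X=(6, 1, -4), d=0 → +e1, X_10=(7, 1, -4)
t=10: X=(7, 1, -4), d=2 → +e2, X_11=(7, 2, -4)
t=11: X=(7, 2, -4), d=4 → +e3, X_12=(7, 2, -3)
t=12: X=(7, 2, -3), d=3 → -e2, X_13=(7, 1, -3)
t=13: X=(7, 1, -3), d=1 → -e1, X_14=(6, 1, -3)
t=14: X=(6, 1, -3), d=2 → +e2, X_15=(6, 2, -3)
t=15: X=(6, 2, -3), d=3 → -e2, X_16=(6, 1, -3)
t=16: X=(6, 1, -3), d=4 → +e3, X_17=(6, 1, -2)
t=17: X=(6, 1, -2), d=0 → +e1, X_18=(7, 1, -2)
t=18: X=(7, 1, -2), d=0 → +e1, X_19=(8, 1, -2)
t=19: X=(8, 1, -2), d=5 → -e3, X_20=(8, 1, -3)


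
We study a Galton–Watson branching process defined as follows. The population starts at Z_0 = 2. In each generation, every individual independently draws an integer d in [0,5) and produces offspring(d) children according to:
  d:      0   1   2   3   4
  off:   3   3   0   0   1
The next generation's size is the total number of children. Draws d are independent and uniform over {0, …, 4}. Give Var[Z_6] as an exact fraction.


Outcome values over d=0..4: [3, 3, 0, 0, 1]
Σy = 7, Σy² = 19, M = 5
μ = 7/5 = 7/5,  σ² = 19/5 − (7/5)² = 46/25
V_0 = 0, E_0 = 2
V_1 = 46/25·E_0 + (7/5)²·V_0 = 92/25;  E_1 = 14/5
V_2 = 46/25·E_1 + (7/5)²·V_1 = 7728/625;  E_2 = 98/25
V_3 = 46/25·E_2 + (7/5)²·V_2 = 491372/15625;  E_3 = 686/125
V_4 = 46/25·E_3 + (7/5)²·V_3 = 28021728/390625;  E_4 = 4802/625
V_5 = 46/25·E_4 + (7/5)²·V_4 = 1511122172/9765625;  E_5 = 33614/3125
V_6 = 46/25·E_5 + (7/5)²·V_5 = 78876998928/244140625;  E_6 = 235298/15625

78876998928/244140625


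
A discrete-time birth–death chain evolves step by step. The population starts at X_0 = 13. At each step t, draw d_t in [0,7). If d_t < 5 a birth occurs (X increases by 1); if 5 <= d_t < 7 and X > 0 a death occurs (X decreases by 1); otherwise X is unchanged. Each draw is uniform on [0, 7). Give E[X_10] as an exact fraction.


X can drop by at most 1 per step and X_0 = 13 > T = 10, so X_t >= 13 − t >= 3 > 0 for every t <= 10: the floor at 0 (the 'and X > 0' condition) never binds. Hence X_10 = X_0 + Σ_{t<10} Y_t with i.i.d. increments Y_t = y(d_t) ∈ {+1, −1, 0}.
Outcome values over d=0..6: [1, 1, 1, 1, 1, -1, -1]
Σy = 3, Σy² = 7, M = 7
μ = 3/7 = 3/7,  σ² = 7/7 − (3/7)² = 40/49
E[X_10] = 13 + 10·(3/7) = 121/7

121/7


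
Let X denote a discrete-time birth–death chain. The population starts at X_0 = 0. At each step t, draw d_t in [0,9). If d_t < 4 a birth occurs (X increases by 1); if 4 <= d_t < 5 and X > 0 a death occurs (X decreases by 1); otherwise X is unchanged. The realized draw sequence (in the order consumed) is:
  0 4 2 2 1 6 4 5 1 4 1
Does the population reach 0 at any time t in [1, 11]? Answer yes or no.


yes

t=0: X=0, d=0 → birth, X_1=1
t=1: X=1, d=4 → death, X_2=0
t=2: X=0, d=2 → birth, X_3=1
t=3: X=1, d=2 → birth, X_4=2
t=4: X=2, d=1 → birth, X_5=3
t=5: X=3, d=6 → hold, X_6=3
t=6: X=3, d=4 → death, X_7=2
t=7: X=2, d=5 → hold, X_8=2
t=8: X=2, d=1 → birth, X_9=3
t=9: X=3, d=4 → death, X_10=2
t=10: X=2, d=1 → birth, X_11=3


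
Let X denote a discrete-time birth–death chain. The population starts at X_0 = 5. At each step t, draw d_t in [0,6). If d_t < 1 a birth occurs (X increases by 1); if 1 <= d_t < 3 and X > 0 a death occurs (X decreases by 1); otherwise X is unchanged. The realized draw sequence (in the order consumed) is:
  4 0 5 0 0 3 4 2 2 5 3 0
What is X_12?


t=0: X=5, d=4 → hold, X_1=5
t=1: X=5, d=0 → birth, X_2=6
t=2: X=6, d=5 → hold, X_3=6
t=3: X=6, d=0 → birth, X_4=7
t=4: X=7, d=0 → birth, X_5=8
t=5: X=8, d=3 → hold, X_6=8
t=6: X=8, d=4 → hold, X_7=8
t=7: X=8, d=2 → death, X_8=7
t=8: X=7, d=2 → death, X_9=6
t=9: X=6, d=5 → hold, X_10=6
t=10: X=6, d=3 → hold, X_11=6
t=11: X=6, d=0 → birth, X_12=7

7


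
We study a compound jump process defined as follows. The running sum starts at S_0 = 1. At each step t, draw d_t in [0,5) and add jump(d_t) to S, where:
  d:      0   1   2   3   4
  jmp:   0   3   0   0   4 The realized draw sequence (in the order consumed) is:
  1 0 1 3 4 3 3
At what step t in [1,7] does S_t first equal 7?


t=0: S=1, d=1, jump=3, S_1=4
t=1: S=4, d=0, jump=0, S_2=4
t=2: S=4, d=1, jump=3, S_3=7
t=3: S=7, d=3, jump=0, S_4=7
t=4: S=7, d=4, jump=4, S_5=11
t=5: S=11, d=3, jump=0, S_6=11
t=6: S=11, d=3, jump=0, S_7=11

3


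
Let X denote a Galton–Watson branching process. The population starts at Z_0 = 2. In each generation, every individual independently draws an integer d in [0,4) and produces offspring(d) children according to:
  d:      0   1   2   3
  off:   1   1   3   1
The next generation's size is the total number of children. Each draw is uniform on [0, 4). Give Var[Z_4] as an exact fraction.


Outcome values over d=0..3: [1, 1, 3, 1]
Σy = 6, Σy² = 12, M = 4
μ = 6/4 = 3/2,  σ² = 12/4 − (3/2)² = 3/4
V_0 = 0, E_0 = 2
V_1 = 3/4·E_0 + (3/2)²·V_0 = 3/2;  E_1 = 3
V_2 = 3/4·E_1 + (3/2)²·V_1 = 45/8;  E_2 = 9/2
V_3 = 3/4·E_2 + (3/2)²·V_2 = 513/32;  E_3 = 27/4
V_4 = 3/4·E_3 + (3/2)²·V_3 = 5265/128;  E_4 = 81/8

5265/128


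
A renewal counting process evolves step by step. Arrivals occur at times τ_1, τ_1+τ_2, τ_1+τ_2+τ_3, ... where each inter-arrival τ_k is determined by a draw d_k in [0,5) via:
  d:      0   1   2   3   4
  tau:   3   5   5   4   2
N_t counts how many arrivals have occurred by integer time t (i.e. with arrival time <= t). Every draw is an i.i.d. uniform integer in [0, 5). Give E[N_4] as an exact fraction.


Inter-arrival values over d=0..4: [3, 5, 5, 4, 2]
Each d has probability 1/5, so the pmf of τ is: f(2) = 1/5, f(3) = 1/5, f(4) = 1/5, f(5) = 2/5
Renewal equation for m(n) = E[N_n]: condition on τ_1 = k (if k <= n, one arrival plus a fresh copy on the remaining n−k steps): m(n) = F(n) + Σ_{k<=n} f(k)·m(n−k), where F(n) = P(τ <= n) and m(0) = 0
m(1) = F(1) = 0
m(2) = F(2) = 1/5
m(3) = F(3) = 2/5
m(4) = F(4) + f(2)·m(2) = 3/5 + 1/5·1/5 = 16/25
E[N_4] = m(4) = 16/25

16/25
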